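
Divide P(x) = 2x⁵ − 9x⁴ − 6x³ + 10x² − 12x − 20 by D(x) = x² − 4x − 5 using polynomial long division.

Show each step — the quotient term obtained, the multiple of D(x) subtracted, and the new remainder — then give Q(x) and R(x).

Q(x) = 2x³ − x² + 5; R(x) = 8x + 5

Step 1: lead(2x⁵ − 9x⁴ − 6x³ + 10x² − 12x − 20) ÷ lead(D) = 2x⁵ ÷ x² = 2x³. Subtract (2x³)·D = 2x⁵ − 8x⁴ − 10x³. Remainder: −x⁴ + 4x³ + 10x² − 12x − 20.
Step 2: lead(−x⁴ + 4x³ + 10x² − 12x − 20) ÷ lead(D) = −x⁴ ÷ x² = −x². Subtract (−x²)·D = −x⁴ + 4x³ + 5x². Remainder: 5x² − 12x − 20.
Step 3: lead(5x² − 12x − 20) ÷ lead(D) = 5x² ÷ x² = 5. Subtract (5)·D = 5x² − 20x − 25. Remainder: 8x + 5.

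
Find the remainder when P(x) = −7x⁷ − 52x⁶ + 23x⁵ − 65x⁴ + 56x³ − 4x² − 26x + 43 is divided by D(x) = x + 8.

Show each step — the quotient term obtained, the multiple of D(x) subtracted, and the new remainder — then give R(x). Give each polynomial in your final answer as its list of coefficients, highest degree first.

Step 1: lead(−7x⁷ − 52x⁶ + 23x⁵ − 65x⁴ + 56x³ − 4x² − 26x + 43) ÷ lead(D) = −7x⁷ ÷ x = −7x⁶. Subtract (−7x⁶)·D = −7x⁷ − 56x⁶. Remainder: 4x⁶ + 23x⁵ − 65x⁴ + 56x³ − 4x² − 26x + 43.
Step 2: lead(4x⁶ + 23x⁵ − 65x⁴ + 56x³ − 4x² − 26x + 43) ÷ lead(D) = 4x⁶ ÷ x = 4x⁵. Subtract (4x⁵)·D = 4x⁶ + 32x⁵. Remainder: −9x⁵ − 65x⁴ + 56x³ − 4x² − 26x + 43.
Step 3: lead(−9x⁵ − 65x⁴ + 56x³ − 4x² − 26x + 43) ÷ lead(D) = −9x⁵ ÷ x = −9x⁴. Subtract (−9x⁴)·D = −9x⁵ − 72x⁴. Remainder: 7x⁴ + 56x³ − 4x² − 26x + 43.
Step 4: lead(7x⁴ + 56x³ − 4x² − 26x + 43) ÷ lead(D) = 7x⁴ ÷ x = 7x³. Subtract (7x³)·D = 7x⁴ + 56x³. Remainder: −4x² − 26x + 43.
Step 5: lead(−4x² − 26x + 43) ÷ lead(D) = −4x² ÷ x = −4x. Subtract (−4x)·D = −4x² − 32x. Remainder: 6x + 43.
Step 6: lead(6x + 43) ÷ lead(D) = 6x ÷ x = 6. Subtract (6)·D = 6x + 48. Remainder: −5.

R = [-5]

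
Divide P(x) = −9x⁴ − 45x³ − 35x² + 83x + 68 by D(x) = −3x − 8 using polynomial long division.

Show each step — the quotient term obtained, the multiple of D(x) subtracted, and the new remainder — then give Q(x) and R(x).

Q(x) = 3x³ + 7x² − 7x − 9; R(x) = −4

Step 1: lead(−9x⁴ − 45x³ − 35x² + 83x + 68) ÷ lead(D) = −9x⁴ ÷ −3x = 3x³. Subtract (3x³)·D = −9x⁴ − 24x³. Remainder: −21x³ − 35x² + 83x + 68.
Step 2: lead(−21x³ − 35x² + 83x + 68) ÷ lead(D) = −21x³ ÷ −3x = 7x². Subtract (7x²)·D = −21x³ − 56x². Remainder: 21x² + 83x + 68.
Step 3: lead(21x² + 83x + 68) ÷ lead(D) = 21x² ÷ −3x = −7x. Subtract (−7x)·D = 21x² + 56x. Remainder: 27x + 68.
Step 4: lead(27x + 68) ÷ lead(D) = 27x ÷ −3x = −9. Subtract (−9)·D = 27x + 72. Remainder: −4.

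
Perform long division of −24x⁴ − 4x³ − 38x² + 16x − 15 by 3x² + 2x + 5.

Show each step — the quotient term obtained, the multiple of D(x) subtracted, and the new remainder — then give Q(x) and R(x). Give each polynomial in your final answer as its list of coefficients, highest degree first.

Step 1: lead(−24x⁴ − 4x³ − 38x² + 16x − 15) ÷ lead(D) = −24x⁴ ÷ 3x² = −8x². Subtract (−8x²)·D = −24x⁴ − 16x³ − 40x². Remainder: 12x³ + 2x² + 16x − 15.
Step 2: lead(12x³ + 2x² + 16x − 15) ÷ lead(D) = 12x³ ÷ 3x² = 4x. Subtract (4x)·D = 12x³ + 8x² + 20x. Remainder: −6x² − 4x − 15.
Step 3: lead(−6x² − 4x − 15) ÷ lead(D) = −6x² ÷ 3x² = −2. Subtract (−2)·D = −6x² − 4x − 10. Remainder: −5.

Q = [-8, 4, -2]; R = [-5]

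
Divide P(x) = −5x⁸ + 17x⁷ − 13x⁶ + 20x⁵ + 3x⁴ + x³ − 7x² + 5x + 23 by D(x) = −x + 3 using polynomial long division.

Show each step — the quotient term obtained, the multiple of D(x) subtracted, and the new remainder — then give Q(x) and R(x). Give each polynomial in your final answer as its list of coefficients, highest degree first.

Q = [5, -2, 7, 1, 0, -1, 4, 7]; R = [2]

Step 1: lead(−5x⁸ + 17x⁷ − 13x⁶ + 20x⁵ + 3x⁴ + x³ − 7x² + 5x + 23) ÷ lead(D) = −5x⁸ ÷ −x = 5x⁷. Subtract (5x⁷)·D = −5x⁸ + 15x⁷. Remainder: 2x⁷ − 13x⁶ + 20x⁵ + 3x⁴ + x³ − 7x² + 5x + 23.
Step 2: lead(2x⁷ − 13x⁶ + 20x⁵ + 3x⁴ + x³ − 7x² + 5x + 23) ÷ lead(D) = 2x⁷ ÷ −x = −2x⁶. Subtract (−2x⁶)·D = 2x⁷ − 6x⁶. Remainder: −7x⁶ + 20x⁵ + 3x⁴ + x³ − 7x² + 5x + 23.
Step 3: lead(−7x⁶ + 20x⁵ + 3x⁴ + x³ − 7x² + 5x + 23) ÷ lead(D) = −7x⁶ ÷ −x = 7x⁵. Subtract (7x⁵)·D = −7x⁶ + 21x⁵. Remainder: −x⁵ + 3x⁴ + x³ − 7x² + 5x + 23.
Step 4: lead(−x⁵ + 3x⁴ + x³ − 7x² + 5x + 23) ÷ lead(D) = −x⁵ ÷ −x = x⁴. Subtract (x⁴)·D = −x⁵ + 3x⁴. Remainder: x³ − 7x² + 5x + 23.
Step 5: lead(x³ − 7x² + 5x + 23) ÷ lead(D) = x³ ÷ −x = −x². Subtract (−x²)·D = x³ − 3x². Remainder: −4x² + 5x + 23.
Step 6: lead(−4x² + 5x + 23) ÷ lead(D) = −4x² ÷ −x = 4x. Subtract (4x)·D = −4x² + 12x. Remainder: −7x + 23.
Step 7: lead(−7x + 23) ÷ lead(D) = −7x ÷ −x = 7. Subtract (7)·D = −7x + 21. Remainder: 2.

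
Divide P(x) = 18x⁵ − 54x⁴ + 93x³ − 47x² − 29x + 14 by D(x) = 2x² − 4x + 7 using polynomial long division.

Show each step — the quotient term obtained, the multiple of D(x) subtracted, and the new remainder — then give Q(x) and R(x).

Q(x) = 9x³ − 9x² − 3x + 2; R(x) = 0

Step 1: lead(18x⁵ − 54x⁴ + 93x³ − 47x² − 29x + 14) ÷ lead(D) = 18x⁵ ÷ 2x² = 9x³. Subtract (9x³)·D = 18x⁵ − 36x⁴ + 63x³. Remainder: −18x⁴ + 30x³ − 47x² − 29x + 14.
Step 2: lead(−18x⁴ + 30x³ − 47x² − 29x + 14) ÷ lead(D) = −18x⁴ ÷ 2x² = −9x². Subtract (−9x²)·D = −18x⁴ + 36x³ − 63x². Remainder: −6x³ + 16x² − 29x + 14.
Step 3: lead(−6x³ + 16x² − 29x + 14) ÷ lead(D) = −6x³ ÷ 2x² = −3x. Subtract (−3x)·D = −6x³ + 12x² − 21x. Remainder: 4x² − 8x + 14.
Step 4: lead(4x² − 8x + 14) ÷ lead(D) = 4x² ÷ 2x² = 2. Subtract (2)·D = 4x² − 8x + 14. Remainder: 0.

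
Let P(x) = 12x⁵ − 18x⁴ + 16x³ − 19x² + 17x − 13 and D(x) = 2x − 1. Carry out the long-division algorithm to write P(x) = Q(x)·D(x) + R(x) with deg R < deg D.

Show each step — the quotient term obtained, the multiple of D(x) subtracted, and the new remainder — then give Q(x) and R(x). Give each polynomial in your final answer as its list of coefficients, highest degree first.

Q = [6, -6, 5, -7, 5]; R = [-8]

Step 1: lead(12x⁵ − 18x⁴ + 16x³ − 19x² + 17x − 13) ÷ lead(D) = 12x⁵ ÷ 2x = 6x⁴. Subtract (6x⁴)·D = 12x⁵ − 6x⁴. Remainder: −12x⁴ + 16x³ − 19x² + 17x − 13.
Step 2: lead(−12x⁴ + 16x³ − 19x² + 17x − 13) ÷ lead(D) = −12x⁴ ÷ 2x = −6x³. Subtract (−6x³)·D = −12x⁴ + 6x³. Remainder: 10x³ − 19x² + 17x − 13.
Step 3: lead(10x³ − 19x² + 17x − 13) ÷ lead(D) = 10x³ ÷ 2x = 5x². Subtract (5x²)·D = 10x³ − 5x². Remainder: −14x² + 17x − 13.
Step 4: lead(−14x² + 17x − 13) ÷ lead(D) = −14x² ÷ 2x = −7x. Subtract (−7x)·D = −14x² + 7x. Remainder: 10x − 13.
Step 5: lead(10x − 13) ÷ lead(D) = 10x ÷ 2x = 5. Subtract (5)·D = 10x − 5. Remainder: −8.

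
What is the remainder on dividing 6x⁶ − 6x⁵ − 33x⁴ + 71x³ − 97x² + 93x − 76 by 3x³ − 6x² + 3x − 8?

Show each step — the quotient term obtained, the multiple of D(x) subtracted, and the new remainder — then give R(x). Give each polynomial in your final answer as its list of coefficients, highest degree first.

R = [-6, -4]

Step 1: lead(6x⁶ − 6x⁵ − 33x⁴ + 71x³ − 97x² + 93x − 76) ÷ lead(D) = 6x⁶ ÷ 3x³ = 2x³. Subtract (2x³)·D = 6x⁶ − 12x⁵ + 6x⁴ − 16x³. Remainder: 6x⁵ − 39x⁴ + 87x³ − 97x² + 93x − 76.
Step 2: lead(6x⁵ − 39x⁴ + 87x³ − 97x² + 93x − 76) ÷ lead(D) = 6x⁵ ÷ 3x³ = 2x². Subtract (2x²)·D = 6x⁵ − 12x⁴ + 6x³ − 16x². Remainder: −27x⁴ + 81x³ − 81x² + 93x − 76.
Step 3: lead(−27x⁴ + 81x³ − 81x² + 93x − 76) ÷ lead(D) = −27x⁴ ÷ 3x³ = −9x. Subtract (−9x)·D = −27x⁴ + 54x³ − 27x² + 72x. Remainder: 27x³ − 54x² + 21x − 76.
Step 4: lead(27x³ − 54x² + 21x − 76) ÷ lead(D) = 27x³ ÷ 3x³ = 9. Subtract (9)·D = 27x³ − 54x² + 27x − 72. Remainder: −6x − 4.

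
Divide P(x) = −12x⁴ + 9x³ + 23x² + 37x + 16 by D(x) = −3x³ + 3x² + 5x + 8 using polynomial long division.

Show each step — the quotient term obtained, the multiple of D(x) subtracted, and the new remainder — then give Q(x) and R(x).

Q(x) = 4x + 1; R(x) = 8

Step 1: lead(−12x⁴ + 9x³ + 23x² + 37x + 16) ÷ lead(D) = −12x⁴ ÷ −3x³ = 4x. Subtract (4x)·D = −12x⁴ + 12x³ + 20x² + 32x. Remainder: −3x³ + 3x² + 5x + 16.
Step 2: lead(−3x³ + 3x² + 5x + 16) ÷ lead(D) = −3x³ ÷ −3x³ = 1. Subtract (1)·D = −3x³ + 3x² + 5x + 8. Remainder: 8.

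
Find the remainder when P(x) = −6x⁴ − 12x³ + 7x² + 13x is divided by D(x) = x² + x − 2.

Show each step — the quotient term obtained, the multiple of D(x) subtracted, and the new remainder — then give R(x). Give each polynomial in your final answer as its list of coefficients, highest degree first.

Step 1: lead(−6x⁴ − 12x³ + 7x² + 13x) ÷ lead(D) = −6x⁴ ÷ x² = −6x². Subtract (−6x²)·D = −6x⁴ − 6x³ + 12x². Remainder: −6x³ − 5x² + 13x.
Step 2: lead(−6x³ − 5x² + 13x) ÷ lead(D) = −6x³ ÷ x² = −6x. Subtract (−6x)·D = −6x³ − 6x² + 12x. Remainder: x² + x.
Step 3: lead(x² + x) ÷ lead(D) = x² ÷ x² = 1. Subtract (1)·D = x² + x − 2. Remainder: 2.

R = [2]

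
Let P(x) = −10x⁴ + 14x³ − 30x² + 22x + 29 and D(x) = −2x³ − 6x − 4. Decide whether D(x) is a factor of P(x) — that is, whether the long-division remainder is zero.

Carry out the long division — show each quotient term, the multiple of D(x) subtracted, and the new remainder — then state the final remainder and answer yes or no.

R(x) = 1, so D(x) is not a factor of P(x). no

Step 1: lead(−10x⁴ + 14x³ − 30x² + 22x + 29) ÷ lead(D) = −10x⁴ ÷ −2x³ = 5x. Subtract (5x)·D = −10x⁴ − 30x² − 20x. Remainder: 14x³ + 42x + 29.
Step 2: lead(14x³ + 42x + 29) ÷ lead(D) = 14x³ ÷ −2x³ = −7. Subtract (−7)·D = 14x³ + 42x + 28. Remainder: 1.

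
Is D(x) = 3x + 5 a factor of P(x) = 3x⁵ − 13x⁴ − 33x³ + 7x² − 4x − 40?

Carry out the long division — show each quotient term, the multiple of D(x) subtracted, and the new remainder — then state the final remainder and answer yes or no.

R(x) = 0, so D(x) is a factor of P(x). yes

Step 1: lead(3x⁵ − 13x⁴ − 33x³ + 7x² − 4x − 40) ÷ lead(D) = 3x⁵ ÷ 3x = x⁴. Subtract (x⁴)·D = 3x⁵ + 5x⁴. Remainder: −18x⁴ − 33x³ + 7x² − 4x − 40.
Step 2: lead(−18x⁴ − 33x³ + 7x² − 4x − 40) ÷ lead(D) = −18x⁴ ÷ 3x = −6x³. Subtract (−6x³)·D = −18x⁴ − 30x³. Remainder: −3x³ + 7x² − 4x − 40.
Step 3: lead(−3x³ + 7x² − 4x − 40) ÷ lead(D) = −3x³ ÷ 3x = −x². Subtract (−x²)·D = −3x³ − 5x². Remainder: 12x² − 4x − 40.
Step 4: lead(12x² − 4x − 40) ÷ lead(D) = 12x² ÷ 3x = 4x. Subtract (4x)·D = 12x² + 20x. Remainder: −24x − 40.
Step 5: lead(−24x − 40) ÷ lead(D) = −24x ÷ 3x = −8. Subtract (−8)·D = −24x − 40. Remainder: 0.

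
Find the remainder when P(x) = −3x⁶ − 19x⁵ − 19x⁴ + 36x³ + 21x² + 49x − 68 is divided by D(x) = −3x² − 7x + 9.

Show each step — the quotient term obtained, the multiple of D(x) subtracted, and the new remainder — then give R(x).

Step 1: lead(−3x⁶ − 19x⁵ − 19x⁴ + 36x³ + 21x² + 49x − 68) ÷ lead(D) = −3x⁶ ÷ −3x² = x⁴. Subtract (x⁴)·D = −3x⁶ − 7x⁵ + 9x⁴. Remainder: −12x⁵ − 28x⁴ + 36x³ + 21x² + 49x − 68.
Step 2: lead(−12x⁵ − 28x⁴ + 36x³ + 21x² + 49x − 68) ÷ lead(D) = −12x⁵ ÷ −3x² = 4x³. Subtract (4x³)·D = −12x⁵ − 28x⁴ + 36x³. Remainder: 21x² + 49x − 68.
Step 3: lead(21x² + 49x − 68) ÷ lead(D) = 21x² ÷ −3x² = −7. Subtract (−7)·D = 21x² + 49x − 63. Remainder: −5.

R(x) = −5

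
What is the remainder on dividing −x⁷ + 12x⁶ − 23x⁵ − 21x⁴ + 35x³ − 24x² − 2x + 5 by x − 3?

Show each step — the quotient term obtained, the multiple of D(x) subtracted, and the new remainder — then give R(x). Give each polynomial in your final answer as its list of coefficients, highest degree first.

Step 1: lead(−x⁷ + 12x⁶ − 23x⁵ − 21x⁴ + 35x³ − 24x² − 2x + 5) ÷ lead(D) = −x⁷ ÷ x = −x⁶. Subtract (−x⁶)·D = −x⁷ + 3x⁶. Remainder: 9x⁶ − 23x⁵ − 21x⁴ + 35x³ − 24x² − 2x + 5.
Step 2: lead(9x⁶ − 23x⁵ − 21x⁴ + 35x³ − 24x² − 2x + 5) ÷ lead(D) = 9x⁶ ÷ x = 9x⁵. Subtract (9x⁵)·D = 9x⁶ − 27x⁵. Remainder: 4x⁵ − 21x⁴ + 35x³ − 24x² − 2x + 5.
Step 3: lead(4x⁵ − 21x⁴ + 35x³ − 24x² − 2x + 5) ÷ lead(D) = 4x⁵ ÷ x = 4x⁴. Subtract (4x⁴)·D = 4x⁵ − 12x⁴. Remainder: −9x⁴ + 35x³ − 24x² − 2x + 5.
Step 4: lead(−9x⁴ + 35x³ − 24x² − 2x + 5) ÷ lead(D) = −9x⁴ ÷ x = −9x³. Subtract (−9x³)·D = −9x⁴ + 27x³. Remainder: 8x³ − 24x² − 2x + 5.
Step 5: lead(8x³ − 24x² − 2x + 5) ÷ lead(D) = 8x³ ÷ x = 8x². Subtract (8x²)·D = 8x³ − 24x². Remainder: −2x + 5.
Step 6: lead(−2x + 5) ÷ lead(D) = −2x ÷ x = −2. Subtract (−2)·D = −2x + 6. Remainder: −1.

R = [-1]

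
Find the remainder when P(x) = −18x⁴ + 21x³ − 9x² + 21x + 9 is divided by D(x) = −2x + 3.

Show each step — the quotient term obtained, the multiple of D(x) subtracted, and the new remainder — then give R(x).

Step 1: lead(−18x⁴ + 21x³ − 9x² + 21x + 9) ÷ lead(D) = −18x⁴ ÷ −2x = 9x³. Subtract (9x³)·D = −18x⁴ + 27x³. Remainder: −6x³ − 9x² + 21x + 9.
Step 2: lead(−6x³ − 9x² + 21x + 9) ÷ lead(D) = −6x³ ÷ −2x = 3x². Subtract (3x²)·D = −6x³ + 9x². Remainder: −18x² + 21x + 9.
Step 3: lead(−18x² + 21x + 9) ÷ lead(D) = −18x² ÷ −2x = 9x. Subtract (9x)·D = −18x² + 27x. Remainder: −6x + 9.
Step 4: lead(−6x + 9) ÷ lead(D) = −6x ÷ −2x = 3. Subtract (3)·D = −6x + 9. Remainder: 0.

R(x) = 0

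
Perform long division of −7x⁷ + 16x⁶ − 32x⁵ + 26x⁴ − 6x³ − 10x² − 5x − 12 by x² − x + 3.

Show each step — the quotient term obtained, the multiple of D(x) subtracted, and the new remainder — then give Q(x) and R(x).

Step 1: lead(−7x⁷ + 16x⁶ − 32x⁵ + 26x⁴ − 6x³ − 10x² − 5x − 12) ÷ lead(D) = −7x⁷ ÷ x² = −7x⁵. Subtract (−7x⁵)·D = −7x⁷ + 7x⁶ − 21x⁵. Remainder: 9x⁶ − 11x⁵ + 26x⁴ − 6x³ − 10x² − 5x − 12.
Step 2: lead(9x⁶ − 11x⁵ + 26x⁴ − 6x³ − 10x² − 5x − 12) ÷ lead(D) = 9x⁶ ÷ x² = 9x⁴. Subtract (9x⁴)·D = 9x⁶ − 9x⁵ + 27x⁴. Remainder: −2x⁵ − x⁴ − 6x³ − 10x² − 5x − 12.
Step 3: lead(−2x⁵ − x⁴ − 6x³ − 10x² − 5x − 12) ÷ lead(D) = −2x⁵ ÷ x² = −2x³. Subtract (−2x³)·D = −2x⁵ + 2x⁴ − 6x³. Remainder: −3x⁴ − 10x² − 5x − 12.
Step 4: lead(−3x⁴ − 10x² − 5x − 12) ÷ lead(D) = −3x⁴ ÷ x² = −3x². Subtract (−3x²)·D = −3x⁴ + 3x³ − 9x². Remainder: −3x³ − x² − 5x − 12.
Step 5: lead(−3x³ − x² − 5x − 12) ÷ lead(D) = −3x³ ÷ x² = −3x. Subtract (−3x)·D = −3x³ + 3x² − 9x. Remainder: −4x² + 4x − 12.
Step 6: lead(−4x² + 4x − 12) ÷ lead(D) = −4x² ÷ x² = −4. Subtract (−4)·D = −4x² + 4x − 12. Remainder: 0.

Q(x) = −7x⁵ + 9x⁴ − 2x³ − 3x² − 3x − 4; R(x) = 0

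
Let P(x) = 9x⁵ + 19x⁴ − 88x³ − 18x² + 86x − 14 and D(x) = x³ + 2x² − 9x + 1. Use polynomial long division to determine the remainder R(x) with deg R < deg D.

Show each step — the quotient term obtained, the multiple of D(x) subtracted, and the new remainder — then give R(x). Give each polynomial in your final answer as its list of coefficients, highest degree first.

Step 1: lead(9x⁵ + 19x⁴ − 88x³ − 18x² + 86x − 14) ÷ lead(D) = 9x⁵ ÷ x³ = 9x². Subtract (9x²)·D = 9x⁵ + 18x⁴ − 81x³ + 9x². Remainder: x⁴ − 7x³ − 27x² + 86x − 14.
Step 2: lead(x⁴ − 7x³ − 27x² + 86x − 14) ÷ lead(D) = x⁴ ÷ x³ = x. Subtract (x)·D = x⁴ + 2x³ − 9x² + x. Remainder: −9x³ − 18x² + 85x − 14.
Step 3: lead(−9x³ − 18x² + 85x − 14) ÷ lead(D) = −9x³ ÷ x³ = −9. Subtract (−9)·D = −9x³ − 18x² + 81x − 9. Remainder: 4x − 5.

R = [4, -5]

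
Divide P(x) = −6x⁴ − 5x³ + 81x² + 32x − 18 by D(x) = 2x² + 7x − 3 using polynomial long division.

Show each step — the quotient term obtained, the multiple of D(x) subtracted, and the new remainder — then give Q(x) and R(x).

Step 1: lead(−6x⁴ − 5x³ + 81x² + 32x − 18) ÷ lead(D) = −6x⁴ ÷ 2x² = −3x². Subtract (−3x²)·D = −6x⁴ − 21x³ + 9x². Remainder: 16x³ + 72x² + 32x − 18.
Step 2: lead(16x³ + 72x² + 32x − 18) ÷ lead(D) = 16x³ ÷ 2x² = 8x. Subtract (8x)·D = 16x³ + 56x² − 24x. Remainder: 16x² + 56x − 18.
Step 3: lead(16x² + 56x − 18) ÷ lead(D) = 16x² ÷ 2x² = 8. Subtract (8)·D = 16x² + 56x − 24. Remainder: 6.

Q(x) = −3x² + 8x + 8; R(x) = 6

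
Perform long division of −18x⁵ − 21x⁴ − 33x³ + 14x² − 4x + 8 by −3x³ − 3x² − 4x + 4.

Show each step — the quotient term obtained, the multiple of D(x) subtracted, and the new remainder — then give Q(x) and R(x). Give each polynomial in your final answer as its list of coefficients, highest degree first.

Step 1: lead(−18x⁵ − 21x⁴ − 33x³ + 14x² − 4x + 8) ÷ lead(D) = −18x⁵ ÷ −3x³ = 6x². Subtract (6x²)·D = −18x⁵ − 18x⁴ − 24x³ + 24x². Remainder: −3x⁴ − 9x³ − 10x² − 4x + 8.
Step 2: lead(−3x⁴ − 9x³ − 10x² − 4x + 8) ÷ lead(D) = −3x⁴ ÷ −3x³ = x. Subtract (x)·D = −3x⁴ − 3x³ − 4x² + 4x. Remainder: −6x³ − 6x² − 8x + 8.
Step 3: lead(−6x³ − 6x² − 8x + 8) ÷ lead(D) = −6x³ ÷ −3x³ = 2. Subtract (2)·D = −6x³ − 6x² − 8x + 8. Remainder: 0.

Q = [6, 1, 2]; R = [0]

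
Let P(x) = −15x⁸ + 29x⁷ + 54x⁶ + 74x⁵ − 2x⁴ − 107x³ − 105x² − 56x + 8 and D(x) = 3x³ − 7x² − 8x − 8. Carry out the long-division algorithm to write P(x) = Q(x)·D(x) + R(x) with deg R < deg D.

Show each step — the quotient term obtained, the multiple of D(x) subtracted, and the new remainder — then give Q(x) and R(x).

Step 1: lead(−15x⁸ + 29x⁷ + 54x⁶ + 74x⁵ − 2x⁴ − 107x³ − 105x² − 56x + 8) ÷ lead(D) = −15x⁸ ÷ 3x³ = −5x⁵. Subtract (−5x⁵)·D = −15x⁸ + 35x⁷ + 40x⁶ + 40x⁵. Remainder: −6x⁷ + 14x⁶ + 34x⁵ − 2x⁴ − 107x³ − 105x² − 56x + 8.
Step 2: lead(−6x⁷ + 14x⁶ + 34x⁵ − 2x⁴ − 107x³ − 105x² − 56x + 8) ÷ lead(D) = −6x⁷ ÷ 3x³ = −2x⁴. Subtract (−2x⁴)·D = −6x⁷ + 14x⁶ + 16x⁵ + 16x⁴. Remainder: 18x⁵ − 18x⁴ − 107x³ − 105x² − 56x + 8.
Step 3: lead(18x⁵ − 18x⁴ − 107x³ − 105x² − 56x + 8) ÷ lead(D) = 18x⁵ ÷ 3x³ = 6x². Subtract (6x²)·D = 18x⁵ − 42x⁴ − 48x³ − 48x². Remainder: 24x⁴ − 59x³ − 57x² − 56x + 8.
Step 4: lead(24x⁴ − 59x³ − 57x² − 56x + 8) ÷ lead(D) = 24x⁴ ÷ 3x³ = 8x. Subtract (8x)·D = 24x⁴ − 56x³ − 64x² − 64x. Remainder: −3x³ + 7x² + 8x + 8.
Step 5: lead(−3x³ + 7x² + 8x + 8) ÷ lead(D) = −3x³ ÷ 3x³ = −1. Subtract (−1)·D = −3x³ + 7x² + 8x + 8. Remainder: 0.

Q(x) = −5x⁵ − 2x⁴ + 6x² + 8x − 1; R(x) = 0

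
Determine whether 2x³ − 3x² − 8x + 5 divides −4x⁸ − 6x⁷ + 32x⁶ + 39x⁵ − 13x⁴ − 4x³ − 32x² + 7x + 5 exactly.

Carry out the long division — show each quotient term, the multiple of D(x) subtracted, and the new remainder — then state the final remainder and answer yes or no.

Step 1: lead(−4x⁸ − 6x⁷ + 32x⁶ + 39x⁵ − 13x⁴ − 4x³ − 32x² + 7x + 5) ÷ lead(D) = −4x⁸ ÷ 2x³ = −2x⁵. Subtract (−2x⁵)·D = −4x⁸ + 6x⁷ + 16x⁶ − 10x⁵. Remainder: −12x⁷ + 16x⁶ + 49x⁵ − 13x⁴ − 4x³ − 32x² + 7x + 5.
Step 2: lead(−12x⁷ + 16x⁶ + 49x⁵ − 13x⁴ − 4x³ − 32x² + 7x + 5) ÷ lead(D) = −12x⁷ ÷ 2x³ = −6x⁴. Subtract (−6x⁴)·D = −12x⁷ + 18x⁶ + 48x⁵ − 30x⁴. Remainder: −2x⁶ + x⁵ + 17x⁴ − 4x³ − 32x² + 7x + 5.
Step 3: lead(−2x⁶ + x⁵ + 17x⁴ − 4x³ − 32x² + 7x + 5) ÷ lead(D) = −2x⁶ ÷ 2x³ = −x³. Subtract (−x³)·D = −2x⁶ + 3x⁵ + 8x⁴ − 5x³. Remainder: −2x⁵ + 9x⁴ + x³ − 32x² + 7x + 5.
Step 4: lead(−2x⁵ + 9x⁴ + x³ − 32x² + 7x + 5) ÷ lead(D) = −2x⁵ ÷ 2x³ = −x². Subtract (−x²)·D = −2x⁵ + 3x⁴ + 8x³ − 5x². Remainder: 6x⁴ − 7x³ − 27x² + 7x + 5.
Step 5: lead(6x⁴ − 7x³ − 27x² + 7x + 5) ÷ lead(D) = 6x⁴ ÷ 2x³ = 3x. Subtract (3x)·D = 6x⁴ − 9x³ − 24x² + 15x. Remainder: 2x³ − 3x² − 8x + 5.
Step 6: lead(2x³ − 3x² − 8x + 5) ÷ lead(D) = 2x³ ÷ 2x³ = 1. Subtract (1)·D = 2x³ − 3x² − 8x + 5. Remainder: 0.

R(x) = 0, so D(x) is a factor of P(x). yes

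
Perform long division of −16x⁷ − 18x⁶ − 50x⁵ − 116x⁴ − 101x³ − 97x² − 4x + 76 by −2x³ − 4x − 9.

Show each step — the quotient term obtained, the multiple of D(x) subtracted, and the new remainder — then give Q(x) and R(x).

Step 1: lead(−16x⁷ − 18x⁶ − 50x⁵ − 116x⁴ − 101x³ − 97x² − 4x + 76) ÷ lead(D) = −16x⁷ ÷ −2x³ = 8x⁴. Subtract (8x⁴)·D = −16x⁷ − 32x⁵ − 72x⁴. Remainder: −18x⁶ − 18x⁵ − 44x⁴ − 101x³ − 97x² − 4x + 76.
Step 2: lead(−18x⁶ − 18x⁵ − 44x⁴ − 101x³ − 97x² − 4x + 76) ÷ lead(D) = −18x⁶ ÷ −2x³ = 9x³. Subtract (9x³)·D = −18x⁶ − 36x⁴ − 81x³. Remainder: −18x⁵ − 8x⁴ − 20x³ − 97x² − 4x + 76.
Step 3: lead(−18x⁵ − 8x⁴ − 20x³ − 97x² − 4x + 76) ÷ lead(D) = −18x⁵ ÷ −2x³ = 9x². Subtract (9x²)·D = −18x⁵ − 36x³ − 81x². Remainder: −8x⁴ + 16x³ − 16x² − 4x + 76.
Step 4: lead(−8x⁴ + 16x³ − 16x² − 4x + 76) ÷ lead(D) = −8x⁴ ÷ −2x³ = 4x. Subtract (4x)·D = −8x⁴ − 16x² − 36x. Remainder: 16x³ + 32x + 76.
Step 5: lead(16x³ + 32x + 76) ÷ lead(D) = 16x³ ÷ −2x³ = −8. Subtract (−8)·D = 16x³ + 32x + 72. Remainder: 4.

Q(x) = 8x⁴ + 9x³ + 9x² + 4x − 8; R(x) = 4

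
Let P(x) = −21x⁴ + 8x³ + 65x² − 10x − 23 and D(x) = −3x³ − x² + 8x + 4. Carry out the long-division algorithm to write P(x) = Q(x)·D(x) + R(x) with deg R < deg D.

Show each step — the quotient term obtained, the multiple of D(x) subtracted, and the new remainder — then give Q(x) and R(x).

Step 1: lead(−21x⁴ + 8x³ + 65x² − 10x − 23) ÷ lead(D) = −21x⁴ ÷ −3x³ = 7x. Subtract (7x)·D = −21x⁴ − 7x³ + 56x² + 28x. Remainder: 15x³ + 9x² − 38x − 23.
Step 2: lead(15x³ + 9x² − 38x − 23) ÷ lead(D) = 15x³ ÷ −3x³ = −5. Subtract (−5)·D = 15x³ + 5x² − 40x − 20. Remainder: 4x² + 2x − 3.

Q(x) = 7x − 5; R(x) = 4x² + 2x − 3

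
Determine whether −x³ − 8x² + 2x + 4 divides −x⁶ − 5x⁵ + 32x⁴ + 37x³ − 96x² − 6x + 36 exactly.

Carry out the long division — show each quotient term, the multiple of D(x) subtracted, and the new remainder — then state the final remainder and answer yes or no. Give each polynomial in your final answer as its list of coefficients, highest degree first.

R = [0], so D(x) is a factor of P(x). yes

Step 1: lead(−x⁶ − 5x⁵ + 32x⁴ + 37x³ − 96x² − 6x + 36) ÷ lead(D) = −x⁶ ÷ −x³ = x³. Subtract (x³)·D = −x⁶ − 8x⁵ + 2x⁴ + 4x³. Remainder: 3x⁵ + 30x⁴ + 33x³ − 96x² − 6x + 36.
Step 2: lead(3x⁵ + 30x⁴ + 33x³ − 96x² − 6x + 36) ÷ lead(D) = 3x⁵ ÷ −x³ = −3x². Subtract (−3x²)·D = 3x⁵ + 24x⁴ − 6x³ − 12x². Remainder: 6x⁴ + 39x³ − 84x² − 6x + 36.
Step 3: lead(6x⁴ + 39x³ − 84x² − 6x + 36) ÷ lead(D) = 6x⁴ ÷ −x³ = −6x. Subtract (−6x)·D = 6x⁴ + 48x³ − 12x² − 24x. Remainder: −9x³ − 72x² + 18x + 36.
Step 4: lead(−9x³ − 72x² + 18x + 36) ÷ lead(D) = −9x³ ÷ −x³ = 9. Subtract (9)·D = −9x³ − 72x² + 18x + 36. Remainder: 0.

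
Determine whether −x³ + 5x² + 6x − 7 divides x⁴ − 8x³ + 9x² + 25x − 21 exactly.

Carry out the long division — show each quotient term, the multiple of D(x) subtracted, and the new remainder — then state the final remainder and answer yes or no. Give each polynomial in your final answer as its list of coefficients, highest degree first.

Step 1: lead(x⁴ − 8x³ + 9x² + 25x − 21) ÷ lead(D) = x⁴ ÷ −x³ = −x. Subtract (−x)·D = x⁴ − 5x³ − 6x² + 7x. Remainder: −3x³ + 15x² + 18x − 21.
Step 2: lead(−3x³ + 15x² + 18x − 21) ÷ lead(D) = −3x³ ÷ −x³ = 3. Subtract (3)·D = −3x³ + 15x² + 18x − 21. Remainder: 0.

R = [0], so D(x) is a factor of P(x). yes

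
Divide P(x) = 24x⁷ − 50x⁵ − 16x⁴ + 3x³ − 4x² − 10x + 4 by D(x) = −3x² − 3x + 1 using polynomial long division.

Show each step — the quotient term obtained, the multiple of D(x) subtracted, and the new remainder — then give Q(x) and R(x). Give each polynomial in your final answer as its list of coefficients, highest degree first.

Step 1: lead(24x⁷ − 50x⁵ − 16x⁴ + 3x³ − 4x² − 10x + 4) ÷ lead(D) = 24x⁷ ÷ −3x² = −8x⁵. Subtract (−8x⁵)·D = 24x⁷ + 24x⁶ − 8x⁵. Remainder: −24x⁶ − 42x⁵ − 16x⁴ + 3x³ − 4x² − 10x + 4.
Step 2: lead(−24x⁶ − 42x⁵ − 16x⁴ + 3x³ − 4x² − 10x + 4) ÷ lead(D) = −24x⁶ ÷ −3x² = 8x⁴. Subtract (8x⁴)·D = −24x⁶ − 24x⁵ + 8x⁴. Remainder: −18x⁵ − 24x⁴ + 3x³ − 4x² − 10x + 4.
Step 3: lead(−18x⁵ − 24x⁴ + 3x³ − 4x² − 10x + 4) ÷ lead(D) = −18x⁵ ÷ −3x² = 6x³. Subtract (6x³)·D = −18x⁵ − 18x⁴ + 6x³. Remainder: −6x⁴ − 3x³ − 4x² − 10x + 4.
Step 4: lead(−6x⁴ − 3x³ − 4x² − 10x + 4) ÷ lead(D) = −6x⁴ ÷ −3x² = 2x². Subtract (2x²)·D = −6x⁴ − 6x³ + 2x². Remainder: 3x³ − 6x² − 10x + 4.
Step 5: lead(3x³ − 6x² − 10x + 4) ÷ lead(D) = 3x³ ÷ −3x² = −x. Subtract (−x)·D = 3x³ + 3x² − x. Remainder: −9x² − 9x + 4.
Step 6: lead(−9x² − 9x + 4) ÷ lead(D) = −9x² ÷ −3x² = 3. Subtract (3)·D = −9x² − 9x + 3. Remainder: 1.

Q = [-8, 8, 6, 2, -1, 3]; R = [1]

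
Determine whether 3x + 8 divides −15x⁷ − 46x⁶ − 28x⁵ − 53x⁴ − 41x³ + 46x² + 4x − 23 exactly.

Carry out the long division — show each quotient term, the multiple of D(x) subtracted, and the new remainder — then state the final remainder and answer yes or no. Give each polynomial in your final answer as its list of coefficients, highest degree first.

Step 1: lead(−15x⁷ − 46x⁶ − 28x⁵ − 53x⁴ − 41x³ + 46x² + 4x − 23) ÷ lead(D) = −15x⁷ ÷ 3x = −5x⁶. Subtract (−5x⁶)·D = −15x⁷ − 40x⁶. Remainder: −6x⁶ − 28x⁵ − 53x⁴ − 41x³ + 46x² + 4x − 23.
Step 2: lead(−6x⁶ − 28x⁵ − 53x⁴ − 41x³ + 46x² + 4x − 23) ÷ lead(D) = −6x⁶ ÷ 3x = −2x⁵. Subtract (−2x⁵)·D = −6x⁶ − 16x⁵. Remainder: −12x⁵ − 53x⁴ − 41x³ + 46x² + 4x − 23.
Step 3: lead(−12x⁵ − 53x⁴ − 41x³ + 46x² + 4x − 23) ÷ lead(D) = −12x⁵ ÷ 3x = −4x⁴. Subtract (−4x⁴)·D = −12x⁵ − 32x⁴. Remainder: −21x⁴ − 41x³ + 46x² + 4x − 23.
Step 4: lead(−21x⁴ − 41x³ + 46x² + 4x − 23) ÷ lead(D) = −21x⁴ ÷ 3x = −7x³. Subtract (−7x³)·D = −21x⁴ − 56x³. Remainder: 15x³ + 46x² + 4x − 23.
Step 5: lead(15x³ + 46x² + 4x − 23) ÷ lead(D) = 15x³ ÷ 3x = 5x². Subtract (5x²)·D = 15x³ + 40x². Remainder: 6x² + 4x − 23.
Step 6: lead(6x² + 4x − 23) ÷ lead(D) = 6x² ÷ 3x = 2x. Subtract (2x)·D = 6x² + 16x. Remainder: −12x − 23.
Step 7: lead(−12x − 23) ÷ lead(D) = −12x ÷ 3x = −4. Subtract (−4)·D = −12x − 32. Remainder: 9.

R = [9], so D(x) is not a factor of P(x). no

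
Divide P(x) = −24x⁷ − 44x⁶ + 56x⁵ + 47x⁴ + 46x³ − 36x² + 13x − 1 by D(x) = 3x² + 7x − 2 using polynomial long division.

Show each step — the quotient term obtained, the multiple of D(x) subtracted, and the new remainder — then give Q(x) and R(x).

Q(x) = −8x⁵ + 4x⁴ + 4x³ + 9x² − 3x + 1; R(x) = 1

Step 1: lead(−24x⁷ − 44x⁶ + 56x⁵ + 47x⁴ + 46x³ − 36x² + 13x − 1) ÷ lead(D) = −24x⁷ ÷ 3x² = −8x⁵. Subtract (−8x⁵)·D = −24x⁷ − 56x⁶ + 16x⁵. Remainder: 12x⁶ + 40x⁵ + 47x⁴ + 46x³ − 36x² + 13x − 1.
Step 2: lead(12x⁶ + 40x⁵ + 47x⁴ + 46x³ − 36x² + 13x − 1) ÷ lead(D) = 12x⁶ ÷ 3x² = 4x⁴. Subtract (4x⁴)·D = 12x⁶ + 28x⁵ − 8x⁴. Remainder: 12x⁵ + 55x⁴ + 46x³ − 36x² + 13x − 1.
Step 3: lead(12x⁵ + 55x⁴ + 46x³ − 36x² + 13x − 1) ÷ lead(D) = 12x⁵ ÷ 3x² = 4x³. Subtract (4x³)·D = 12x⁵ + 28x⁴ − 8x³. Remainder: 27x⁴ + 54x³ − 36x² + 13x − 1.
Step 4: lead(27x⁴ + 54x³ − 36x² + 13x − 1) ÷ lead(D) = 27x⁴ ÷ 3x² = 9x². Subtract (9x²)·D = 27x⁴ + 63x³ − 18x². Remainder: −9x³ − 18x² + 13x − 1.
Step 5: lead(−9x³ − 18x² + 13x − 1) ÷ lead(D) = −9x³ ÷ 3x² = −3x. Subtract (−3x)·D = −9x³ − 21x² + 6x. Remainder: 3x² + 7x − 1.
Step 6: lead(3x² + 7x − 1) ÷ lead(D) = 3x² ÷ 3x² = 1. Subtract (1)·D = 3x² + 7x − 2. Remainder: 1.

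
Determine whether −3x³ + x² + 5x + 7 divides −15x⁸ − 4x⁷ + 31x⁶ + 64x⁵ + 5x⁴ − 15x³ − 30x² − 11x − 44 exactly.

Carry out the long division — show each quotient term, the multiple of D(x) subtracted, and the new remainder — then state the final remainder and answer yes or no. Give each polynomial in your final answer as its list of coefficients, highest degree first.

Step 1: lead(−15x⁸ − 4x⁷ + 31x⁶ + 64x⁵ + 5x⁴ − 15x³ − 30x² − 11x − 44) ÷ lead(D) = −15x⁸ ÷ −3x³ = 5x⁵. Subtract (5x⁵)·D = −15x⁸ + 5x⁷ + 25x⁶ + 35x⁵. Remainder: −9x⁷ + 6x⁶ + 29x⁵ + 5x⁴ − 15x³ − 30x² − 11x − 44.
Step 2: lead(−9x⁷ + 6x⁶ + 29x⁵ + 5x⁴ − 15x³ − 30x² − 11x − 44) ÷ lead(D) = −9x⁷ ÷ −3x³ = 3x⁴. Subtract (3x⁴)·D = −9x⁷ + 3x⁶ + 15x⁵ + 21x⁴. Remainder: 3x⁶ + 14x⁵ − 16x⁴ − 15x³ − 30x² − 11x − 44.
Step 3: lead(3x⁶ + 14x⁵ − 16x⁴ − 15x³ − 30x² − 11x − 44) ÷ lead(D) = 3x⁶ ÷ −3x³ = −x³. Subtract (−x³)·D = 3x⁶ − x⁵ − 5x⁴ − 7x³. Remainder: 15x⁵ − 11x⁴ − 8x³ − 30x² − 11x − 44.
Step 4: lead(15x⁵ − 11x⁴ − 8x³ − 30x² − 11x − 44) ÷ lead(D) = 15x⁵ ÷ −3x³ = −5x². Subtract (−5x²)·D = 15x⁵ − 5x⁴ − 25x³ − 35x². Remainder: −6x⁴ + 17x³ + 5x² − 11x − 44.
Step 5: lead(−6x⁴ + 17x³ + 5x² − 11x − 44) ÷ lead(D) = −6x⁴ ÷ −3x³ = 2x. Subtract (2x)·D = −6x⁴ + 2x³ + 10x² + 14x. Remainder: 15x³ − 5x² − 25x − 44.
Step 6: lead(15x³ − 5x² − 25x − 44) ÷ lead(D) = 15x³ ÷ −3x³ = −5. Subtract (−5)·D = 15x³ − 5x² − 25x − 35. Remainder: −9.

R = [-9], so D(x) is not a factor of P(x). no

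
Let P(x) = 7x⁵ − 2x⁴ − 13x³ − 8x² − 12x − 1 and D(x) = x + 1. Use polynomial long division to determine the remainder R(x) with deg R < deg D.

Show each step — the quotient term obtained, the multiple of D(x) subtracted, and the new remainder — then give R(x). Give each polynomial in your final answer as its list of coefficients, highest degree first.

R = [7]

Step 1: lead(7x⁵ − 2x⁴ − 13x³ − 8x² − 12x − 1) ÷ lead(D) = 7x⁵ ÷ x = 7x⁴. Subtract (7x⁴)·D = 7x⁵ + 7x⁴. Remainder: −9x⁴ − 13x³ − 8x² − 12x − 1.
Step 2: lead(−9x⁴ − 13x³ − 8x² − 12x − 1) ÷ lead(D) = −9x⁴ ÷ x = −9x³. Subtract (−9x³)·D = −9x⁴ − 9x³. Remainder: −4x³ − 8x² − 12x − 1.
Step 3: lead(−4x³ − 8x² − 12x − 1) ÷ lead(D) = −4x³ ÷ x = −4x². Subtract (−4x²)·D = −4x³ − 4x². Remainder: −4x² − 12x − 1.
Step 4: lead(−4x² − 12x − 1) ÷ lead(D) = −4x² ÷ x = −4x. Subtract (−4x)·D = −4x² − 4x. Remainder: −8x − 1.
Step 5: lead(−8x − 1) ÷ lead(D) = −8x ÷ x = −8. Subtract (−8)·D = −8x − 8. Remainder: 7.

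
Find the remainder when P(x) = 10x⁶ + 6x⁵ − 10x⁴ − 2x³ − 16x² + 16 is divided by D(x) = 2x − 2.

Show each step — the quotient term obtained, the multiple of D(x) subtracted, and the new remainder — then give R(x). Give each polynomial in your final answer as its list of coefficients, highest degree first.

Step 1: lead(10x⁶ + 6x⁵ − 10x⁴ − 2x³ − 16x² + 16) ÷ lead(D) = 10x⁶ ÷ 2x = 5x⁵. Subtract (5x⁵)·D = 10x⁶ − 10x⁵. Remainder: 16x⁵ − 10x⁴ − 2x³ − 16x² + 16.
Step 2: lead(16x⁵ − 10x⁴ − 2x³ − 16x² + 16) ÷ lead(D) = 16x⁵ ÷ 2x = 8x⁴. Subtract (8x⁴)·D = 16x⁵ − 16x⁴. Remainder: 6x⁴ − 2x³ − 16x² + 16.
Step 3: lead(6x⁴ − 2x³ − 16x² + 16) ÷ lead(D) = 6x⁴ ÷ 2x = 3x³. Subtract (3x³)·D = 6x⁴ − 6x³. Remainder: 4x³ − 16x² + 16.
Step 4: lead(4x³ − 16x² + 16) ÷ lead(D) = 4x³ ÷ 2x = 2x². Subtract (2x²)·D = 4x³ − 4x². Remainder: −12x² + 16.
Step 5: lead(−12x² + 16) ÷ lead(D) = −12x² ÷ 2x = −6x. Subtract (−6x)·D = −12x² + 12x. Remainder: −12x + 16.
Step 6: lead(−12x + 16) ÷ lead(D) = −12x ÷ 2x = −6. Subtract (−6)·D = −12x + 12. Remainder: 4.

R = [4]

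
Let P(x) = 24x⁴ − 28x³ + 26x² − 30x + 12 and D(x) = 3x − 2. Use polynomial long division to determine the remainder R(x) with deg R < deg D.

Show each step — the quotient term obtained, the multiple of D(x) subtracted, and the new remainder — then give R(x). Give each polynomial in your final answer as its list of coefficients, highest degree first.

R = [0]

Step 1: lead(24x⁴ − 28x³ + 26x² − 30x + 12) ÷ lead(D) = 24x⁴ ÷ 3x = 8x³. Subtract (8x³)·D = 24x⁴ − 16x³. Remainder: −12x³ + 26x² − 30x + 12.
Step 2: lead(−12x³ + 26x² − 30x + 12) ÷ lead(D) = −12x³ ÷ 3x = −4x². Subtract (−4x²)·D = −12x³ + 8x². Remainder: 18x² − 30x + 12.
Step 3: lead(18x² − 30x + 12) ÷ lead(D) = 18x² ÷ 3x = 6x. Subtract (6x)·D = 18x² − 12x. Remainder: −18x + 12.
Step 4: lead(−18x + 12) ÷ lead(D) = −18x ÷ 3x = −6. Subtract (−6)·D = −18x + 12. Remainder: 0.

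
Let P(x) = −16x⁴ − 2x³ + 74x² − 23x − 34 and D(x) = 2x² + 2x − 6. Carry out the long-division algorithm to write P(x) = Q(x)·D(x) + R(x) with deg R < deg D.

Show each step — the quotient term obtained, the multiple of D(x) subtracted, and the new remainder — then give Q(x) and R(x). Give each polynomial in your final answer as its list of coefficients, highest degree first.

Step 1: lead(−16x⁴ − 2x³ + 74x² − 23x − 34) ÷ lead(D) = −16x⁴ ÷ 2x² = −8x². Subtract (−8x²)·D = −16x⁴ − 16x³ + 48x². Remainder: 14x³ + 26x² − 23x − 34.
Step 2: lead(14x³ + 26x² − 23x − 34) ÷ lead(D) = 14x³ ÷ 2x² = 7x. Subtract (7x)·D = 14x³ + 14x² − 42x. Remainder: 12x² + 19x − 34.
Step 3: lead(12x² + 19x − 34) ÷ lead(D) = 12x² ÷ 2x² = 6. Subtract (6)·D = 12x² + 12x − 36. Remainder: 7x + 2.

Q = [-8, 7, 6]; R = [7, 2]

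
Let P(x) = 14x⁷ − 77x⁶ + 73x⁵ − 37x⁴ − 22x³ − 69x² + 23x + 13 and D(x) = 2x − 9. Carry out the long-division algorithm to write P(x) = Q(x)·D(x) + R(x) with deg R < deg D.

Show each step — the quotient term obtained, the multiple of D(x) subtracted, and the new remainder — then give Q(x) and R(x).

Step 1: lead(14x⁷ − 77x⁶ + 73x⁵ − 37x⁴ − 22x³ − 69x² + 23x + 13) ÷ lead(D) = 14x⁷ ÷ 2x = 7x⁶. Subtract (7x⁶)·D = 14x⁷ − 63x⁶. Remainder: −14x⁶ + 73x⁵ − 37x⁴ − 22x³ − 69x² + 23x + 13.
Step 2: lead(−14x⁶ + 73x⁵ − 37x⁴ − 22x³ − 69x² + 23x + 13) ÷ lead(D) = −14x⁶ ÷ 2x = −7x⁵. Subtract (−7x⁵)·D = −14x⁶ + 63x⁵. Remainder: 10x⁵ − 37x⁴ − 22x³ − 69x² + 23x + 13.
Step 3: lead(10x⁵ − 37x⁴ − 22x³ − 69x² + 23x + 13) ÷ lead(D) = 10x⁵ ÷ 2x = 5x⁴. Subtract (5x⁴)·D = 10x⁵ − 45x⁴. Remainder: 8x⁴ − 22x³ − 69x² + 23x + 13.
Step 4: lead(8x⁴ − 22x³ − 69x² + 23x + 13) ÷ lead(D) = 8x⁴ ÷ 2x = 4x³. Subtract (4x³)·D = 8x⁴ − 36x³. Remainder: 14x³ − 69x² + 23x + 13.
Step 5: lead(14x³ − 69x² + 23x + 13) ÷ lead(D) = 14x³ ÷ 2x = 7x². Subtract (7x²)·D = 14x³ − 63x². Remainder: −6x² + 23x + 13.
Step 6: lead(−6x² + 23x + 13) ÷ lead(D) = −6x² ÷ 2x = −3x. Subtract (−3x)·D = −6x² + 27x. Remainder: −4x + 13.
Step 7: lead(−4x + 13) ÷ lead(D) = −4x ÷ 2x = −2. Subtract (−2)·D = −4x + 18. Remainder: −5.

Q(x) = 7x⁶ − 7x⁵ + 5x⁴ + 4x³ + 7x² − 3x − 2; R(x) = −5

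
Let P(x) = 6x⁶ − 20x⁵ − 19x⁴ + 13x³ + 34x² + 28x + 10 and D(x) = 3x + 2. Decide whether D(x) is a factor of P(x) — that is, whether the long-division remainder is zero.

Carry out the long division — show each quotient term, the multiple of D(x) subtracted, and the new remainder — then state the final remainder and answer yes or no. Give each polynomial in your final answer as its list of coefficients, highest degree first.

Step 1: lead(6x⁶ − 20x⁵ − 19x⁴ + 13x³ + 34x² + 28x + 10) ÷ lead(D) = 6x⁶ ÷ 3x = 2x⁵. Subtract (2x⁵)·D = 6x⁶ + 4x⁵. Remainder: −24x⁵ − 19x⁴ + 13x³ + 34x² + 28x + 10.
Step 2: lead(−24x⁵ − 19x⁴ + 13x³ + 34x² + 28x + 10) ÷ lead(D) = −24x⁵ ÷ 3x = −8x⁴. Subtract (−8x⁴)·D = −24x⁵ − 16x⁴. Remainder: −3x⁴ + 13x³ + 34x² + 28x + 10.
Step 3: lead(−3x⁴ + 13x³ + 34x² + 28x + 10) ÷ lead(D) = −3x⁴ ÷ 3x = −x³. Subtract (−x³)·D = −3x⁴ − 2x³. Remainder: 15x³ + 34x² + 28x + 10.
Step 4: lead(15x³ + 34x² + 28x + 10) ÷ lead(D) = 15x³ ÷ 3x = 5x². Subtract (5x²)·D = 15x³ + 10x². Remainder: 24x² + 28x + 10.
Step 5: lead(24x² + 28x + 10) ÷ lead(D) = 24x² ÷ 3x = 8x. Subtract (8x)·D = 24x² + 16x. Remainder: 12x + 10.
Step 6: lead(12x + 10) ÷ lead(D) = 12x ÷ 3x = 4. Subtract (4)·D = 12x + 8. Remainder: 2.

R = [2], so D(x) is not a factor of P(x). no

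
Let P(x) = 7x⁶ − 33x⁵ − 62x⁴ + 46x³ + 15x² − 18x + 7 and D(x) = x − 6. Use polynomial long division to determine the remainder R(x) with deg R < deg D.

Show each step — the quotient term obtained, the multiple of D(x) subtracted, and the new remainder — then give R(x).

Step 1: lead(7x⁶ − 33x⁵ − 62x⁴ + 46x³ + 15x² − 18x + 7) ÷ lead(D) = 7x⁶ ÷ x = 7x⁵. Subtract (7x⁵)·D = 7x⁶ − 42x⁵. Remainder: 9x⁵ − 62x⁴ + 46x³ + 15x² − 18x + 7.
Step 2: lead(9x⁵ − 62x⁴ + 46x³ + 15x² − 18x + 7) ÷ lead(D) = 9x⁵ ÷ x = 9x⁴. Subtract (9x⁴)·D = 9x⁵ − 54x⁴. Remainder: −8x⁴ + 46x³ + 15x² − 18x + 7.
Step 3: lead(−8x⁴ + 46x³ + 15x² − 18x + 7) ÷ lead(D) = −8x⁴ ÷ x = −8x³. Subtract (−8x³)·D = −8x⁴ + 48x³. Remainder: −2x³ + 15x² − 18x + 7.
Step 4: lead(−2x³ + 15x² − 18x + 7) ÷ lead(D) = −2x³ ÷ x = −2x². Subtract (−2x²)·D = −2x³ + 12x². Remainder: 3x² − 18x + 7.
Step 5: lead(3x² − 18x + 7) ÷ lead(D) = 3x² ÷ x = 3x. Subtract (3x)·D = 3x² − 18x. Remainder: 7.

R(x) = 7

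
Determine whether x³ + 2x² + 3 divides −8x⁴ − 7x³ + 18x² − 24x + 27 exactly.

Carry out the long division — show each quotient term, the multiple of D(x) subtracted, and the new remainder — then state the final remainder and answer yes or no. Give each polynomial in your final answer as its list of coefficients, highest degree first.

R = [0], so D(x) is a factor of P(x). yes

Step 1: lead(−8x⁴ − 7x³ + 18x² − 24x + 27) ÷ lead(D) = −8x⁴ ÷ x³ = −8x. Subtract (−8x)·D = −8x⁴ − 16x³ − 24x. Remainder: 9x³ + 18x² + 27.
Step 2: lead(9x³ + 18x² + 27) ÷ lead(D) = 9x³ ÷ x³ = 9. Subtract (9)·D = 9x³ + 18x² + 27. Remainder: 0.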